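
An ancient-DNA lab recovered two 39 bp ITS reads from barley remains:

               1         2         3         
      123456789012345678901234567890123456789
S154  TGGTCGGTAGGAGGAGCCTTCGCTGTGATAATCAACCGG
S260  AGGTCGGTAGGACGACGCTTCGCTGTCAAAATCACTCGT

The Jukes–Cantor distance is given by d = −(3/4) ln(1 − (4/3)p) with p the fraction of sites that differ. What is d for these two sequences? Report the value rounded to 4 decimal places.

0.2758

Mismatches occur at site 1 (T/A), site 13 (G/C), site 16 (G/C), site 17 (C/G), site 27 (G/C), site 29 (T/A), site 35 (A/C), site 36 (C/T), site 39 (G/T).
p = 9/39 = 0.230769.
d = −0.75 · ln(1 − (4/3)·0.230769) = −0.75 · ln(0.692308) = −0.75 · (-0.367724) = 0.2758.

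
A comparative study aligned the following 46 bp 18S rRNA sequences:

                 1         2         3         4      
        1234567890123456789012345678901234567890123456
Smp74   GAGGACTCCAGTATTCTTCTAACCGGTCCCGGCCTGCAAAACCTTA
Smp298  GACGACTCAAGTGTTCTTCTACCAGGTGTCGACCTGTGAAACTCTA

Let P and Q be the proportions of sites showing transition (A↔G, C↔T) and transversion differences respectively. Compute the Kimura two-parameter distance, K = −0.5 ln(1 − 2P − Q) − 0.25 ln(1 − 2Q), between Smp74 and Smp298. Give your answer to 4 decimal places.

0.3277

The sequences differ at positions 3 (G/C, transversion), 9 (C/A, transversion), 13 (A/G, transition), 22 (A/C, transversion), 24 (C/A, transversion), 28 (C/G, transversion), 29 (C/T, transition), 32 (G/A, transition), 37 (C/T, transition), 38 (A/G, transition), 43 (C/T, transition), 44 (T/C, transition).
Of the 12 differences, 7 transitions and 5 transversions over 46 sites: P = 7/46 = 0.152174, Q = 5/46 = 0.108696.
d = −0.5·ln(0.586956) − 0.25·ln(0.782608) = −0.5·(-0.532805) − 0.25·(-0.245123) = 0.3277.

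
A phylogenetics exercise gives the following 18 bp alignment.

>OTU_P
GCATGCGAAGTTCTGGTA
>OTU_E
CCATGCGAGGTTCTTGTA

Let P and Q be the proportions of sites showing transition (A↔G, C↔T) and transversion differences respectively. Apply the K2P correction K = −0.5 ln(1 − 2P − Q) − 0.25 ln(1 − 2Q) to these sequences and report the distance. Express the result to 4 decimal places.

Differing sites — 1:G/C (Tv); 9:A/G (Ti); 15:G/T (Tv).
Of the 3 differences, 1 transition and 2 transversions over 18 sites: P = 1/18 = 0.055556, Q = 2/18 = 0.111111.
d = −0.5·ln(0.777777) − 0.25·ln(0.777778) = −0.5·(-0.251315) − 0.25·(-0.251314) = 0.1885.

0.1885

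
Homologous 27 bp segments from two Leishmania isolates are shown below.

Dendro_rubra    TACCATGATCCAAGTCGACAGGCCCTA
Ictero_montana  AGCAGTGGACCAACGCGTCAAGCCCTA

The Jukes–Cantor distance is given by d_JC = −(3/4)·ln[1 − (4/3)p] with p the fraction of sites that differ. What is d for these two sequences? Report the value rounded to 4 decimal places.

0.5107

Mismatches occur at site 1 (T/A), site 2 (A/G), site 4 (C/A), site 5 (A/G), site 8 (A/G), site 9 (T/A), site 14 (G/C), site 15 (T/G), site 18 (A/T), site 21 (G/A).
p = 10/27 = 0.370370.
d = −0.75 · ln(1 − (4/3)·0.370370) = −0.75 · ln(0.506173) = −0.75 · (-0.680877) = 0.5107.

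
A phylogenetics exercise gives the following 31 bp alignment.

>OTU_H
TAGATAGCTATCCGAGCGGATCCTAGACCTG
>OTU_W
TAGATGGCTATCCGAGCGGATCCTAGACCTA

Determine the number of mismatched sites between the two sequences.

2

Mismatches occur at site 6 (A→G), site 31 (G→A).
That gives 2 mismatches out of 31 aligned sites, so the Hamming distance is 2.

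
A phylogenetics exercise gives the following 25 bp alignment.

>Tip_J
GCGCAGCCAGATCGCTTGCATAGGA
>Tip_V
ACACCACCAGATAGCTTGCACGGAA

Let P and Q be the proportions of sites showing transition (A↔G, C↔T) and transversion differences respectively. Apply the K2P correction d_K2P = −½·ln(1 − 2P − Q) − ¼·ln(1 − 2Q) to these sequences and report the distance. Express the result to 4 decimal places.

0.4541

Differing sites — 1:G/A (Ti); 3:G/A (Ti); 5:A/C (Tv); 6:G/A (Ti); 13:C/A (Tv); 21:T/C (Ti); 22:A/G (Ti); 24:G/A (Ti).
Of the 8 differences, 6 transitions and 2 transversions over 25 sites: P = 6/25 = 0.240000, Q = 2/25 = 0.080000.
d = −0.5·ln(0.440000) − 0.25·ln(0.840000) = −0.5·(-0.820981) − 0.25·(-0.174353) = 0.4541.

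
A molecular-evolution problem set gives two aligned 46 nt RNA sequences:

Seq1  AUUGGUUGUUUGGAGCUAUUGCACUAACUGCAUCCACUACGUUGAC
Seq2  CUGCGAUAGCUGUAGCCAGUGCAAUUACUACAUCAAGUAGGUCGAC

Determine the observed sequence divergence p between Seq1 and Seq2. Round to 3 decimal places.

The sequences differ at positions 1 (A/C), 3 (U/G), 4 (G/C), 6 (U/A), 8 (G/A), 9 (U/G), 10 (U/C), 13 (G/U), 17 (U/C), 19 (U/G), 24 (C/A), 26 (A/U), 30 (G/A), 35 (C/A), 37 (C/G), 40 (C/G), 43 (U/C).
There are 17 differences over 46 sites, so p = 17/46 = 0.370.

0.370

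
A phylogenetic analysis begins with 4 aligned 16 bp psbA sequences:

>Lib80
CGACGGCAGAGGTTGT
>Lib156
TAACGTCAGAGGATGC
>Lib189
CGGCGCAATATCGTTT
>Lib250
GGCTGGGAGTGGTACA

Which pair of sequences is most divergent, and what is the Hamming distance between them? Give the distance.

Pairwise Hamming distances:
  Lib80 vs Lib156: 5
  Lib80 vs Lib189: 8
  Lib80 vs Lib250: 8
  Lib156 vs Lib189: 11
  Lib156 vs Lib250: 11
  Lib189 vs Lib250: 13
The largest is 13, between Lib189 and Lib250.

13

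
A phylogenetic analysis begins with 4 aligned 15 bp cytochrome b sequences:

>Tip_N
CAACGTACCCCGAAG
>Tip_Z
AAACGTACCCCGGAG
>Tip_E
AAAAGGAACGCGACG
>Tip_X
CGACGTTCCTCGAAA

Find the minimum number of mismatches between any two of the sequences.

Pairwise Hamming distances:
  Tip_N vs Tip_Z: 2
  Tip_N vs Tip_E: 6
  Tip_N vs Tip_X: 4
  Tip_Z vs Tip_E: 6
  Tip_Z vs Tip_X: 6
  Tip_E vs Tip_X: 9
The smallest is 2, between Tip_N and Tip_Z.

2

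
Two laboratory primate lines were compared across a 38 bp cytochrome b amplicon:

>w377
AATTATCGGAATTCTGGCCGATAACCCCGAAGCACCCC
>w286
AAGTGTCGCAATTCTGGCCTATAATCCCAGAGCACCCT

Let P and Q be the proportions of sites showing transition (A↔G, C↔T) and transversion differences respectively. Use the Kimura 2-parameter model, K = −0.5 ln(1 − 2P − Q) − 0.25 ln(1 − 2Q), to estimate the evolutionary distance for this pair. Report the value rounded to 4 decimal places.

Differing sites — 3:T/G (Tv); 5:A/G (Ti); 9:G/C (Tv); 20:G/T (Tv); 25:C/T (Ti); 29:G/A (Ti); 30:A/G (Ti); 38:C/T (Ti).
Of the 8 differences, 5 transitions and 3 transversions over 38 sites: P = 5/38 = 0.131579, Q = 3/38 = 0.078947.
d = −0.5·ln(0.657895) − 0.25·ln(0.842106) = −0.5·(-0.418710) − 0.25·(-0.171849) = 0.2523.

0.2523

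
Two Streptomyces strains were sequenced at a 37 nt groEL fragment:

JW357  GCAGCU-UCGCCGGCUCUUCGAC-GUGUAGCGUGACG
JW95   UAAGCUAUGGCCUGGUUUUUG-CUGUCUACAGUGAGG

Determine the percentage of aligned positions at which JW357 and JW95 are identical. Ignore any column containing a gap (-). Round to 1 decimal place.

Excluding the 3 gap columns leaves 34 comparable sites.
Mismatches occur at site 1 (G→U), site 2 (C→A), site 9 (C→G), site 13 (G→U), site 15 (C→G), site 17 (C→U), site 20 (C→U), site 27 (G→C), site 30 (G→C), site 31 (C→A), site 36 (C→G).
23 of the 34 comparable sites match, so the percent identity is 23/34 × 100 = 67.6%.

67.6%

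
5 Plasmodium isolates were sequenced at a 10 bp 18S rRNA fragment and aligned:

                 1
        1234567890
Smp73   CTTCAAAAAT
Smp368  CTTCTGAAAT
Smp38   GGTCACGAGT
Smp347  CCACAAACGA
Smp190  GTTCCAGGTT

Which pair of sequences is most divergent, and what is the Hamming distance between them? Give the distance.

8

Pairwise Hamming distances:
  Smp73 vs Smp368: 2
  Smp73 vs Smp38: 5
  Smp73 vs Smp347: 5
  Smp73 vs Smp190: 5
  Smp368 vs Smp38: 6
  Smp368 vs Smp347: 7
  Smp368 vs Smp190: 6
  Smp38 vs Smp347: 7
  Smp38 vs Smp190: 5
  Smp347 vs Smp190: 8
The largest is 8, between Smp347 and Smp190.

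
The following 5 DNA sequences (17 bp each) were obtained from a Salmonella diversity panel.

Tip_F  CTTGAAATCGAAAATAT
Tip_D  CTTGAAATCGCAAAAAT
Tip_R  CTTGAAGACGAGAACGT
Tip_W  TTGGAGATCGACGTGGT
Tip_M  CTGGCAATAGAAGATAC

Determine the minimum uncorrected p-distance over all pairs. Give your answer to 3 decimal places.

0.118

Pairwise Hamming distances:
  Tip_F vs Tip_D: 2
  Tip_F vs Tip_R: 5
  Tip_F vs Tip_W: 8
  Tip_F vs Tip_M: 5
  Tip_D vs Tip_R: 6
  Tip_D vs Tip_W: 9
  Tip_D vs Tip_M: 7
  Tip_R vs Tip_W: 9
  Tip_R vs Tip_M: 10
  Tip_W vs Tip_M: 9
The smallest is 2 mismatches, between Tip_F and Tip_D; p = 2/17 = 0.118.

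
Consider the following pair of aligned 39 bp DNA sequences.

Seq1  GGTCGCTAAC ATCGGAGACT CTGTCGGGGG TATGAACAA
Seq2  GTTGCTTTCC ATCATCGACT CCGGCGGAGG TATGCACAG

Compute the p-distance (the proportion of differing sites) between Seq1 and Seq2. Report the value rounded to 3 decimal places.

0.359

The sequences differ at positions 2 (G/T), 4 (C/G), 5 (G/C), 6 (C/T), 8 (A/T), 9 (A/C), 14 (G/A), 15 (G/T), 16 (A/C), 22 (T/C), 24 (T/G), 28 (G/A), 35 (A/C), 39 (A/G).
There are 14 differences over 39 sites, so p = 14/39 = 0.359.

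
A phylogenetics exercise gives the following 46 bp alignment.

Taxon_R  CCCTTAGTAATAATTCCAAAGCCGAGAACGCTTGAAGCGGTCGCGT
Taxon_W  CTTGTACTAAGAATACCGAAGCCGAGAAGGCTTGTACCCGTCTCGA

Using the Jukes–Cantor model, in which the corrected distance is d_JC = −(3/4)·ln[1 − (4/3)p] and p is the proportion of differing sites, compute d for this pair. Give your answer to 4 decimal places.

0.3547

Mismatches occur at site 2 (C/T), site 3 (C/T), site 4 (T/G), site 7 (G/C), site 11 (T/G), site 15 (T/A), site 18 (A/G), site 29 (C/G), site 35 (A/T), site 37 (G/C), site 39 (G/C), site 43 (G/T), site 46 (T/A).
p = 13/46 = 0.282609.
d = −0.75 · ln(1 − (4/3)·0.282609) = −0.75 · ln(0.623188) = −0.75 · (-0.472907) = 0.3547.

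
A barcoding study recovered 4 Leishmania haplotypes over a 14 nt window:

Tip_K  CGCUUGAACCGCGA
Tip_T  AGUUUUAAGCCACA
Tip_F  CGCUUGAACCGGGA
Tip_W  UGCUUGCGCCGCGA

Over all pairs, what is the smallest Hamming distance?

Pairwise Hamming distances:
  Tip_K vs Tip_T: 7
  Tip_K vs Tip_F: 1
  Tip_K vs Tip_W: 3
  Tip_T vs Tip_F: 7
  Tip_T vs Tip_W: 9
  Tip_F vs Tip_W: 4
The smallest is 1, between Tip_K and Tip_F.

1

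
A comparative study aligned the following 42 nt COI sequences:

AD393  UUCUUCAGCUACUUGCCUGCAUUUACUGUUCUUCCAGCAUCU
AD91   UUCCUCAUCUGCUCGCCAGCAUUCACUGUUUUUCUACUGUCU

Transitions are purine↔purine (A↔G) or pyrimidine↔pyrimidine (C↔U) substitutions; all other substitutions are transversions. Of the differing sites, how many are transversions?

The sequences differ at positions 4 (U/C, transition), 8 (G/U, transversion), 11 (A/G, transition), 14 (U/C, transition), 18 (U/A, transversion), 24 (U/C, transition), 31 (C/U, transition), 35 (C/U, transition), 37 (G/C, transversion), 38 (C/U, transition), 39 (A/G, transition).
Of the 11 differences, 8 transitions and 3 transversions, so the answer is 3.

3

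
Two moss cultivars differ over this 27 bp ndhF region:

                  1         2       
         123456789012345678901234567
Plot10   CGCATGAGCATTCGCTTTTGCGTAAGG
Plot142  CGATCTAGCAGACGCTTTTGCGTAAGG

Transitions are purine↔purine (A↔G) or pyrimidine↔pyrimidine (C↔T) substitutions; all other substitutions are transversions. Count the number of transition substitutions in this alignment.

Mismatches occur at site 3 (C↔A, transversion), site 4 (A↔T, transversion), site 5 (T↔C, transition), site 6 (G↔T, transversion), site 11 (T↔G, transversion), site 12 (T↔A, transversion).
Of the 6 differences, 1 transition and 5 transversions, so the answer is 1.

1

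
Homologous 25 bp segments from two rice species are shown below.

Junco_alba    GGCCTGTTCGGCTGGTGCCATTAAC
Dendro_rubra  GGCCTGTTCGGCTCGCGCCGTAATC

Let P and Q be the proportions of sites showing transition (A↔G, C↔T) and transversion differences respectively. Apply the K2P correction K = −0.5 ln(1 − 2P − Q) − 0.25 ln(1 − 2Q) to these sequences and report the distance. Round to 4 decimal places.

The sequences differ at positions 14 (G/C, transversion), 16 (T/C, transition), 20 (A/G, transition), 22 (T/A, transversion), 24 (A/T, transversion).
Of the 5 differences, 2 transitions and 3 transversions over 25 sites: P = 2/25 = 0.080000, Q = 3/25 = 0.120000.
d = −0.5·ln(0.720000) − 0.25·ln(0.760000) = −0.5·(-0.328504) − 0.25·(-0.274437) = 0.2329.

0.2329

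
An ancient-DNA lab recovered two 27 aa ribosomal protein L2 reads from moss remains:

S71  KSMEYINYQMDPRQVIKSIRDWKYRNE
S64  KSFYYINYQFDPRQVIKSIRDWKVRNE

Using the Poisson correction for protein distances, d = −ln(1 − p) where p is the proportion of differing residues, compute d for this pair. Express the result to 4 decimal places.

Differing sites — 3:M/F; 4:E/Y; 10:M/F; 24:Y/V.
p = 4/27 = 0.148148.
d = −ln(1 − 0.148148) = −ln(0.851852) = 0.1603.

0.1603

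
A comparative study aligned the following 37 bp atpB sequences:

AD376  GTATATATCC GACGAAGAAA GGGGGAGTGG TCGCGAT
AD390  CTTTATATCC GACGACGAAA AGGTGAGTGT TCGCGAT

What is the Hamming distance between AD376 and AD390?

6

The sequences differ at positions 1 (G/C), 3 (A/T), 16 (A/C), 21 (G/A), 24 (G/T), 30 (G/T).
That gives 6 mismatches out of 37 aligned sites, so the Hamming distance is 6.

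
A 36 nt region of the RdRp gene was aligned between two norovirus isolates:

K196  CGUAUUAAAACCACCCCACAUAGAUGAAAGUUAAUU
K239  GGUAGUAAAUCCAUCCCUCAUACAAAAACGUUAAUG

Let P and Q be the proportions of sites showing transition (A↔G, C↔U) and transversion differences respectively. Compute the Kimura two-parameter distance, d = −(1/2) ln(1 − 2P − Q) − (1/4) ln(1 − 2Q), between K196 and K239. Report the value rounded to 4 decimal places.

0.3497

Differing sites — 1:C/G (Tv); 5:U/G (Tv); 10:A/U (Tv); 14:C/U (Ti); 18:A/U (Tv); 23:G/C (Tv); 25:U/A (Tv); 26:G/A (Ti); 29:A/C (Tv); 36:U/G (Tv).
Of the 10 differences, 2 transitions and 8 transversions over 36 sites: P = 2/36 = 0.055556, Q = 8/36 = 0.222222.
d = −0.5·ln(0.666666) − 0.25·ln(0.555556) = −0.5·(-0.405466) − 0.25·(-0.587786) = 0.3497.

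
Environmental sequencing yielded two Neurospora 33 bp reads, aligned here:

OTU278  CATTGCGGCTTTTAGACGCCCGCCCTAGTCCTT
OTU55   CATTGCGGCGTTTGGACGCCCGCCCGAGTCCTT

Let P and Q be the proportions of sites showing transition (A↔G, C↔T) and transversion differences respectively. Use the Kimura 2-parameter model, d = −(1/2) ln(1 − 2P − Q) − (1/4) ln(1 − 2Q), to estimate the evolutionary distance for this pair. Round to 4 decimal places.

Mismatches occur at site 10 (T→G, transversion), site 14 (A→G, transition), site 26 (T→G, transversion).
Of the 3 differences, 1 transition and 2 transversions over 33 sites: P = 1/33 = 0.030303, Q = 2/33 = 0.060606.
d = −0.5·ln(0.878788) − 0.25·ln(0.878788) = −0.5·(-0.129212) − 0.25·(-0.129212) = 0.0969.

0.0969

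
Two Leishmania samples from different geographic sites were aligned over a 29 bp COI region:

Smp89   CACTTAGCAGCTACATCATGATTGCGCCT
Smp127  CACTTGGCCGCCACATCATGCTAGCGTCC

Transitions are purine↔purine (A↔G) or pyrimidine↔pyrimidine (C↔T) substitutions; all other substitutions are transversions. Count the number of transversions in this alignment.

Differing sites — 6:A/G (Ti); 9:A/C (Tv); 12:T/C (Ti); 21:A/C (Tv); 23:T/A (Tv); 27:C/T (Ti); 29:T/C (Ti).
Of the 7 differences, 4 transitions and 3 transversions, so the answer is 3.

3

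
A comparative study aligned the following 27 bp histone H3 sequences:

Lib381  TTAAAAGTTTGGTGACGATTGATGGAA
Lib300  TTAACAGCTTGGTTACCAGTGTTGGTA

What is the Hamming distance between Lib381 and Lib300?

7

Differing sites — 5:A/C; 8:T/C; 14:G/T; 17:G/C; 19:T/G; 22:A/T; 26:A/T.
That gives 7 mismatches out of 27 aligned sites, so the Hamming distance is 7.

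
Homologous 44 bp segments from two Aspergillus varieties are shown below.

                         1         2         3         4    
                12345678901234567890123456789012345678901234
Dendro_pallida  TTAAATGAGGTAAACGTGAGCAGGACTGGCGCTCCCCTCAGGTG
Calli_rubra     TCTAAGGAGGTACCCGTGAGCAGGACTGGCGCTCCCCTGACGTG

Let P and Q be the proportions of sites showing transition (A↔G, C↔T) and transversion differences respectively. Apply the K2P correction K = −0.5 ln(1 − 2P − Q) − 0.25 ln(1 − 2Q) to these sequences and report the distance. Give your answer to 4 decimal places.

Differing sites — 2:T/C (Ti); 3:A/T (Tv); 6:T/G (Tv); 13:A/C (Tv); 14:A/C (Tv); 39:C/G (Tv); 41:G/C (Tv).
Of the 7 differences, 1 transition and 6 transversions over 44 sites: P = 1/44 = 0.022727, Q = 6/44 = 0.136364.
d = −0.5·ln(0.818182) − 0.25·ln(0.727272) = −0.5·(-0.200670) − 0.25·(-0.318455) = 0.1799.

0.1799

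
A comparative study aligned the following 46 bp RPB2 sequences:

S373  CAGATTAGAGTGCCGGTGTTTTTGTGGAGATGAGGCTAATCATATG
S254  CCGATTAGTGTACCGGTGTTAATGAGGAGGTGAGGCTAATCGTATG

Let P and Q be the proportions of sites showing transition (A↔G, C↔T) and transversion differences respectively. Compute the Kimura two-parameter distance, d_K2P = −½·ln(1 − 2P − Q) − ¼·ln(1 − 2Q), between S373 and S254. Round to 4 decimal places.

Differing sites — 2:A/C (Tv); 9:A/T (Tv); 12:G/A (Ti); 21:T/A (Tv); 22:T/A (Tv); 25:T/A (Tv); 30:A/G (Ti); 42:A/G (Ti).
Of the 8 differences, 3 transitions and 5 transversions over 46 sites: P = 3/46 = 0.065217, Q = 5/46 = 0.108696.
d = −0.5·ln(0.760870) − 0.25·ln(0.782608) = −0.5·(-0.273293) − 0.25·(-0.245123) = 0.1979.

0.1979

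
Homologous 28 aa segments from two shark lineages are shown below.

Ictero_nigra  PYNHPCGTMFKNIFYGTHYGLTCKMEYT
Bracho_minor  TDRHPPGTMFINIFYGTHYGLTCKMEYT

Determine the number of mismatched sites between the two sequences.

The sequences differ at positions 1 (P/T), 2 (Y/D), 3 (N/R), 6 (C/P), 11 (K/I).
That gives 5 mismatches out of 28 aligned sites, so the Hamming distance is 5.

5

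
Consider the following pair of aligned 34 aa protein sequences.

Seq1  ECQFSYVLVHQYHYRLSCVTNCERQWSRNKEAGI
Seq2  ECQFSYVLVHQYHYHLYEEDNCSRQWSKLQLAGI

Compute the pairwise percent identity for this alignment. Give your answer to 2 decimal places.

70.59%

The sequences differ at positions 15 (R/H), 17 (S/Y), 18 (C/E), 19 (V/E), 20 (T/D), 23 (E/S), 28 (R/K), 29 (N/L), 30 (K/Q), 31 (E/L).
24 of the 34 sites match, so the percent identity is 24/34 × 100 = 70.59%.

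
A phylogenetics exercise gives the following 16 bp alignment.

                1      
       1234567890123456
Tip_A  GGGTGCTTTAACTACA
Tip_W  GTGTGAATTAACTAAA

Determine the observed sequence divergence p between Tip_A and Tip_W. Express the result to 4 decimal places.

0.2500

Differing sites — 2:G/T; 6:C/A; 7:T/A; 15:C/A.
There are 4 differences over 16 sites, so p = 4/16 = 0.2500.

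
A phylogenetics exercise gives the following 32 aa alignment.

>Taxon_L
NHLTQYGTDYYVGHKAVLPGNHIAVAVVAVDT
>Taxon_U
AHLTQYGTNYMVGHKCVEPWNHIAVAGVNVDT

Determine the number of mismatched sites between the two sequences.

The sequences differ at positions 1 (N/A), 9 (D/N), 11 (Y/M), 16 (A/C), 18 (L/E), 20 (G/W), 27 (V/G), 29 (A/N).
That gives 8 mismatches out of 32 aligned sites, so the Hamming distance is 8.

8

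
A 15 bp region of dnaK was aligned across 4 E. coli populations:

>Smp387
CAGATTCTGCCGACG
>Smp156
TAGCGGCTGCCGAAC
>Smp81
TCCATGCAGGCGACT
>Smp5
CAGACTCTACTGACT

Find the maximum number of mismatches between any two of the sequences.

9

Pairwise Hamming distances:
  Smp387 vs Smp156: 6
  Smp387 vs Smp81: 7
  Smp387 vs Smp5: 4
  Smp156 vs Smp81: 8
  Smp156 vs Smp5: 8
  Smp81 vs Smp5: 9
The largest is 9, between Smp81 and Smp5.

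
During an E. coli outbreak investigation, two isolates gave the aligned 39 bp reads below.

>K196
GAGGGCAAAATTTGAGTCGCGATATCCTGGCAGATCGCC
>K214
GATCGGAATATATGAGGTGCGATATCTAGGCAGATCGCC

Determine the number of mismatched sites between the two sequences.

9

The sequences differ at positions 3 (G/T), 4 (G/C), 6 (C/G), 9 (A/T), 12 (T/A), 17 (T/G), 18 (C/T), 27 (C/T), 28 (T/A).
That gives 9 mismatches out of 39 aligned sites, so the Hamming distance is 9.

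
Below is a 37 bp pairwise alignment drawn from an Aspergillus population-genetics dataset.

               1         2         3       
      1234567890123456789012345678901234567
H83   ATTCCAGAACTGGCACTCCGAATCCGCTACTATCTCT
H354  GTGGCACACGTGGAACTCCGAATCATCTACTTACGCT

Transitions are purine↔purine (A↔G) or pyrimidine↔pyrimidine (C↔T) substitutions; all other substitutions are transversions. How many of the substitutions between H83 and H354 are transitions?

1

Differing sites — 1:A/G (Ti); 3:T/G (Tv); 4:C/G (Tv); 7:G/C (Tv); 9:A/C (Tv); 10:C/G (Tv); 14:C/A (Tv); 25:C/A (Tv); 26:G/T (Tv); 32:A/T (Tv); 33:T/A (Tv); 35:T/G (Tv).
Of the 12 differences, 1 transition and 11 transversions, so the answer is 1.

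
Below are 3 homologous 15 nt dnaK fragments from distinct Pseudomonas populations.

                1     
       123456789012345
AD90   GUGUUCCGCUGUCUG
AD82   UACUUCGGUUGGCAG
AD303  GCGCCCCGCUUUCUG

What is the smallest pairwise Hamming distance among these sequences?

Pairwise Hamming distances:
  AD90 vs AD82: 7
  AD90 vs AD303: 4
  AD82 vs AD303: 10
The smallest is 4, between AD90 and AD303.

4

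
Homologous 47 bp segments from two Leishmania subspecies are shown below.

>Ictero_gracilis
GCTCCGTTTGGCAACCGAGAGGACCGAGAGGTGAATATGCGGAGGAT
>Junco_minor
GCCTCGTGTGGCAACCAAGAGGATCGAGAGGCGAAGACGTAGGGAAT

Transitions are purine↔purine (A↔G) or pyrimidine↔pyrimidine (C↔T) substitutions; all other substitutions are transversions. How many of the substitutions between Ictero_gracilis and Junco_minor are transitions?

Differing sites — 3:T/C (Ti); 4:C/T (Ti); 8:T/G (Tv); 17:G/A (Ti); 24:C/T (Ti); 32:T/C (Ti); 36:T/G (Tv); 38:T/C (Ti); 40:C/T (Ti); 41:G/A (Ti); 43:A/G (Ti); 45:G/A (Ti).
Of the 12 differences, 10 transitions and 2 transversions, so the answer is 10.

10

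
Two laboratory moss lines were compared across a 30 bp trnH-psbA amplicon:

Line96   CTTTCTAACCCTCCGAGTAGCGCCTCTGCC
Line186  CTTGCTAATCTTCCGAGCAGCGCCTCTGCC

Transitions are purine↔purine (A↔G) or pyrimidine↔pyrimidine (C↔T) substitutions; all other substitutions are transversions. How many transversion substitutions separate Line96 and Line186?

1

The sequences differ at positions 4 (T/G, transversion), 9 (C/T, transition), 11 (C/T, transition), 18 (T/C, transition).
Of the 4 differences, 3 transitions and 1 transversion, so the answer is 1.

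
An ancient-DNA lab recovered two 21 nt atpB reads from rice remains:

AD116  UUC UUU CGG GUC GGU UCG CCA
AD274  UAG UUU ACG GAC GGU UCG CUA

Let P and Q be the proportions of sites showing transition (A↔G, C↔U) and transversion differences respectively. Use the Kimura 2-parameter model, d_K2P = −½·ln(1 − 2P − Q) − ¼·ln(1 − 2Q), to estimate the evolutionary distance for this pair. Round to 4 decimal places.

0.3644

The sequences differ at positions 2 (U/A, transversion), 3 (C/G, transversion), 7 (C/A, transversion), 8 (G/C, transversion), 11 (U/A, transversion), 20 (C/U, transition).
Of the 6 differences, 1 transition and 5 transversions over 21 sites: P = 1/21 = 0.047619, Q = 5/21 = 0.238095.
d = −0.5·ln(0.666667) − 0.25·ln(0.523810) = −0.5·(-0.405465) − 0.25·(-0.646626) = 0.3644.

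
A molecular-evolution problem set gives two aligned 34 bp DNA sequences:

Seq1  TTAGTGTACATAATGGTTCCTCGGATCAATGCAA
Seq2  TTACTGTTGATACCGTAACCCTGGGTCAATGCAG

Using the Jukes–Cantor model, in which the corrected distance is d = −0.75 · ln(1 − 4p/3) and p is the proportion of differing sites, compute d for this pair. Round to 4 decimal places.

The sequences differ at positions 4 (G/C), 8 (A/T), 9 (C/G), 13 (A/C), 14 (T/C), 16 (G/T), 17 (T/A), 18 (T/A), 21 (T/C), 22 (C/T), 25 (A/G), 34 (A/G).
p = 12/34 = 0.352941.
d = −0.75 · ln(1 − (4/3)·0.352941) = −0.75 · ln(0.529412) = −0.75 · (-0.635988) = 0.4770.

0.4770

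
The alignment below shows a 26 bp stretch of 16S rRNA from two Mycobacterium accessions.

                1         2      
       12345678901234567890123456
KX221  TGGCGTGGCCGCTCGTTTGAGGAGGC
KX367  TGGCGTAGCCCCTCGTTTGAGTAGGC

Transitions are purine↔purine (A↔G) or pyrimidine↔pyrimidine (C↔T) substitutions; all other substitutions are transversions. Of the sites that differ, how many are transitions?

1

Differing sites — 7:G/A (Ti); 11:G/C (Tv); 22:G/T (Tv).
Of the 3 differences, 1 transition and 2 transversions, so the answer is 1.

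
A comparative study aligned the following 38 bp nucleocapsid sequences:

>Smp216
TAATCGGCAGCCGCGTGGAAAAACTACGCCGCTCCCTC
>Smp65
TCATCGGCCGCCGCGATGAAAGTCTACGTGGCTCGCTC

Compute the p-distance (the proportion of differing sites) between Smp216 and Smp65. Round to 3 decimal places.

0.237

Mismatches occur at site 2 (A→C), site 9 (A→C), site 16 (T→A), site 17 (G→T), site 22 (A→G), site 23 (A→T), site 29 (C→T), site 30 (C→G), site 35 (C→G).
There are 9 differences over 38 sites, so p = 9/38 = 0.237.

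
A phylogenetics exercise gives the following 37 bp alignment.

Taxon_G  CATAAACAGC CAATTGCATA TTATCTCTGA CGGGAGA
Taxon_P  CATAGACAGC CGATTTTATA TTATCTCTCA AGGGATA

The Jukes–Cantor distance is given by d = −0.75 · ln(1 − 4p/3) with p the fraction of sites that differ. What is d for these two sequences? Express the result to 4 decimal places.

0.2180

Mismatches occur at site 5 (A↔G), site 12 (A↔G), site 16 (G↔T), site 17 (C↔T), site 29 (G↔C), site 31 (C↔A), site 36 (G↔T).
p = 7/37 = 0.189189.
d = −0.75 · ln(1 − (4/3)·0.189189) = −0.75 · ln(0.747748) = −0.75 · (-0.290689) = 0.2180.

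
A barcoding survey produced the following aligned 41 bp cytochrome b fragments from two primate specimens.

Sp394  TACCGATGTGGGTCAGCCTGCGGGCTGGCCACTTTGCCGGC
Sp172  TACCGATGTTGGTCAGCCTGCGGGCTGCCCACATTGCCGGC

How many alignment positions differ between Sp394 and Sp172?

3

The sequences differ at positions 10 (G/T), 28 (G/C), 33 (T/A).
That gives 3 mismatches out of 41 aligned sites, so the Hamming distance is 3.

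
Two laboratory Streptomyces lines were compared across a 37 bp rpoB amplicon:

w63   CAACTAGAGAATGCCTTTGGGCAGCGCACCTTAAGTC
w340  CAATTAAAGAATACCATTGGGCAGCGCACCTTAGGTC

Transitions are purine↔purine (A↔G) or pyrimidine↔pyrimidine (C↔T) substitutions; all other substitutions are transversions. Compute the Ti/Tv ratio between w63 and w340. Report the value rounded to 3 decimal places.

4.000

Mismatches occur at site 4 (C/T, transition), site 7 (G/A, transition), site 13 (G/A, transition), site 16 (T/A, transversion), site 34 (A/G, transition).
Of the 5 differences, 4 transitions and 1 transversion, so Ti/Tv = 4/1 = 4.000.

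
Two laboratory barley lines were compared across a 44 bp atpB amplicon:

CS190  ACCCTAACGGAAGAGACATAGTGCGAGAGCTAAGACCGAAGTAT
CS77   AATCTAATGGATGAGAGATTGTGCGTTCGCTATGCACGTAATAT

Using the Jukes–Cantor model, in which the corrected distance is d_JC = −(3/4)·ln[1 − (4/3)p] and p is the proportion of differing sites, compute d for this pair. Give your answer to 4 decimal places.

0.4141

The sequences differ at positions 2 (C/A), 3 (C/T), 8 (C/T), 12 (A/T), 17 (C/G), 20 (A/T), 26 (A/T), 27 (G/T), 28 (A/C), 33 (A/T), 35 (A/C), 36 (C/A), 39 (A/T), 41 (G/A).
p = 14/44 = 0.318182.
d = −0.75 · ln(1 − (4/3)·0.318182) = −0.75 · ln(0.575757) = −0.75 · (-0.552070) = 0.4141.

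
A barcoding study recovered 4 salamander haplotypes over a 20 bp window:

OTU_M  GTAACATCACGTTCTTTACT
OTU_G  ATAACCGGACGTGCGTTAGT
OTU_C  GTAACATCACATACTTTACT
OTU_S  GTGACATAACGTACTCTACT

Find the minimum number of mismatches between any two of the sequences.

2

Pairwise Hamming distances:
  OTU_M vs OTU_G: 7
  OTU_M vs OTU_C: 2
  OTU_M vs OTU_S: 4
  OTU_G vs OTU_C: 8
  OTU_G vs OTU_S: 9
  OTU_C vs OTU_S: 4
The smallest is 2, between OTU_M and OTU_C.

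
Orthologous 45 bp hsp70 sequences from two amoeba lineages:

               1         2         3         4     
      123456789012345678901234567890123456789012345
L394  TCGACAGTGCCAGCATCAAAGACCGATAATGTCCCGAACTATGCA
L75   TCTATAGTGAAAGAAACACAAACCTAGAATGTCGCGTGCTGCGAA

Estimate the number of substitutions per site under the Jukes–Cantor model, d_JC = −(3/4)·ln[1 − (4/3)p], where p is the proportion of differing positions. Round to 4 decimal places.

Mismatches occur at site 3 (G↔T), site 5 (C↔T), site 10 (C↔A), site 11 (C↔A), site 14 (C↔A), site 16 (T↔A), site 19 (A↔C), site 21 (G↔A), site 25 (G↔T), site 27 (T↔G), site 34 (C↔G), site 37 (A↔T), site 38 (A↔G), site 41 (A↔G), site 42 (T↔C), site 44 (C↔A).
p = 16/45 = 0.355556.
d = −0.75 · ln(1 − (4/3)·0.355556) = −0.75 · ln(0.525925) = −0.75 · (-0.642597) = 0.4819.

0.4819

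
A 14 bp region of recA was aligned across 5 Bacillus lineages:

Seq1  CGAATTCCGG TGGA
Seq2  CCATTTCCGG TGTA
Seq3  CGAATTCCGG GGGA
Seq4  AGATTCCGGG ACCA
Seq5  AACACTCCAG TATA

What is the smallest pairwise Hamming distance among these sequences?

1

Pairwise Hamming distances:
  Seq1 vs Seq2: 3
  Seq1 vs Seq3: 1
  Seq1 vs Seq4: 7
  Seq1 vs Seq5: 7
  Seq2 vs Seq3: 4
  Seq2 vs Seq4: 7
  Seq2 vs Seq5: 7
  Seq3 vs Seq4: 7
  Seq3 vs Seq5: 8
  Seq4 vs Seq5: 10
The smallest is 1, between Seq1 and Seq3.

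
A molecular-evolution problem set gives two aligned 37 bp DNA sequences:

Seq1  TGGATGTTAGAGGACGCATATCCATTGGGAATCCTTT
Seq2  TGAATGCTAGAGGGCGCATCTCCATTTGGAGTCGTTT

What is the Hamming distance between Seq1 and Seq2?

7

The sequences differ at positions 3 (G/A), 7 (T/C), 14 (A/G), 20 (A/C), 27 (G/T), 31 (A/G), 34 (C/G).
That gives 7 mismatches out of 37 aligned sites, so the Hamming distance is 7.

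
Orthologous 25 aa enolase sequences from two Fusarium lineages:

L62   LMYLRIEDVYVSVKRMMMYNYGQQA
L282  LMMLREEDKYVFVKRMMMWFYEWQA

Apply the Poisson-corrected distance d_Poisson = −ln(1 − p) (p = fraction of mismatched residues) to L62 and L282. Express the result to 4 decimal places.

0.3857

Mismatches occur at site 3 (Y→M), site 6 (I→E), site 9 (V→K), site 12 (S→F), site 19 (Y→W), site 20 (N→F), site 22 (G→E), site 23 (Q→W).
p = 8/25 = 0.320000.
d = −ln(1 − 0.320000) = −ln(0.680000) = 0.3857.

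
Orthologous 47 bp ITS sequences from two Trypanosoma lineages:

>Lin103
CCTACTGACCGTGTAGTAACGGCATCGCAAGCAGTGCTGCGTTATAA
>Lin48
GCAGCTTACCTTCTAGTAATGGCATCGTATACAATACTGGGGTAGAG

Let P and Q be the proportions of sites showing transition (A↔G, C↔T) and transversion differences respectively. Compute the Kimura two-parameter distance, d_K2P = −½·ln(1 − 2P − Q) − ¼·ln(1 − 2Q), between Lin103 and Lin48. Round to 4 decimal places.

0.4568

Mismatches occur at site 1 (C/G, transversion), site 3 (T/A, transversion), site 4 (A/G, transition), site 7 (G/T, transversion), site 11 (G/T, transversion), site 13 (G/C, transversion), site 20 (C/T, transition), site 28 (C/T, transition), site 30 (A/T, transversion), site 31 (G/A, transition), site 34 (G/A, transition), site 36 (G/A, transition), site 40 (C/G, transversion), site 42 (T/G, transversion), site 45 (T/G, transversion), site 47 (A/G, transition).
Of the 16 differences, 7 transitions and 9 transversions over 47 sites: P = 7/47 = 0.148936, Q = 9/47 = 0.191489.
d = −0.5·ln(0.510639) − 0.25·ln(0.617022) = −0.5·(-0.672092) − 0.25·(-0.482851) = 0.4568.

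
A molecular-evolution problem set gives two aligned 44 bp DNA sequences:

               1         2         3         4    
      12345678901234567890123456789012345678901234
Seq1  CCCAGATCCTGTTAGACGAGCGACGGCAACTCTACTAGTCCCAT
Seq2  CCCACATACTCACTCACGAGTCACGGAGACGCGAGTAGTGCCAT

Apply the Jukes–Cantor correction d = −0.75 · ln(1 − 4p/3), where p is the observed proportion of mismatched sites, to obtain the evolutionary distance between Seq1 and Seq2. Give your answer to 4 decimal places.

0.4546

Mismatches occur at site 5 (G↔C), site 8 (C↔A), site 11 (G↔C), site 12 (T↔A), site 13 (T↔C), site 14 (A↔T), site 15 (G↔C), site 21 (C↔T), site 22 (G↔C), site 27 (C↔A), site 28 (A↔G), site 31 (T↔G), site 33 (T↔G), site 35 (C↔G), site 40 (C↔G).
p = 15/44 = 0.340909.
d = −0.75 · ln(1 − (4/3)·0.340909) = −0.75 · ln(0.545455) = −0.75 · (-0.606135) = 0.4546.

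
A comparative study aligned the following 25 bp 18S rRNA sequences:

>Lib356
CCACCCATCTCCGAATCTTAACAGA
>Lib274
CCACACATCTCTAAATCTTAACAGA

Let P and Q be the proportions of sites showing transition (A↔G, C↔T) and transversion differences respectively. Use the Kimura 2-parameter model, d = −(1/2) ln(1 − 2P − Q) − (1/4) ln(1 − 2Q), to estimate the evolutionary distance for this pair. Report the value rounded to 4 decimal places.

0.1324

Mismatches occur at site 5 (C→A, transversion), site 12 (C→T, transition), site 13 (G→A, transition).
Of the 3 differences, 2 transitions and 1 transversion over 25 sites: P = 2/25 = 0.080000, Q = 1/25 = 0.040000.
d = −0.5·ln(0.800000) − 0.25·ln(0.920000) = −0.5·(-0.223144) − 0.25·(-0.083382) = 0.1324.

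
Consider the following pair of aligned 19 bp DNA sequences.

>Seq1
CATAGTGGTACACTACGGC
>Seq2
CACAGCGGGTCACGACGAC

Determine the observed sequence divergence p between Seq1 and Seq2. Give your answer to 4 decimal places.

0.3158

The sequences differ at positions 3 (T/C), 6 (T/C), 9 (T/G), 10 (A/T), 14 (T/G), 18 (G/A).
There are 6 differences over 19 sites, so p = 6/19 = 0.3158.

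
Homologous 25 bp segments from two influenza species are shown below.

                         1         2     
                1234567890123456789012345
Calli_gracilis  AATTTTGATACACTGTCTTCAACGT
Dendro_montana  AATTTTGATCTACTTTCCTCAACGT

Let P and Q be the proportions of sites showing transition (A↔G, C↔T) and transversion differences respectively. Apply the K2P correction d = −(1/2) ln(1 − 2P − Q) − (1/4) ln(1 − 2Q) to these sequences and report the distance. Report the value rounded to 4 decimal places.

0.1808

Mismatches occur at site 10 (A↔C, transversion), site 11 (C↔T, transition), site 15 (G↔T, transversion), site 18 (T↔C, transition).
Of the 4 differences, 2 transitions and 2 transversions over 25 sites: P = 2/25 = 0.080000, Q = 2/25 = 0.080000.
d = −0.5·ln(0.760000) − 0.25·ln(0.840000) = −0.5·(-0.274437) − 0.25·(-0.174353) = 0.1808.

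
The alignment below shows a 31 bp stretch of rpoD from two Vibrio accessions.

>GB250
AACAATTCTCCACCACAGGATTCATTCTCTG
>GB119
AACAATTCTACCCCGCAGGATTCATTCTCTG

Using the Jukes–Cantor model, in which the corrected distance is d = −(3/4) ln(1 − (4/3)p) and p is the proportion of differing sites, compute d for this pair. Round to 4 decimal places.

0.1036

Differing sites — 10:C/A; 12:A/C; 15:A/G.
p = 3/31 = 0.096774.
d = −0.75 · ln(1 − (4/3)·0.096774) = −0.75 · ln(0.870968) = −0.75 · (-0.138150) = 0.1036.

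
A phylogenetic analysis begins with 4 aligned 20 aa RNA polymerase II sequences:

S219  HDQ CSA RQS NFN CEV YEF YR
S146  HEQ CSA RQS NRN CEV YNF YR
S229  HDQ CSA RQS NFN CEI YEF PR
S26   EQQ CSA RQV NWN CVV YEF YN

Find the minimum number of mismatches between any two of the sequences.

2

Pairwise Hamming distances:
  S219 vs S146: 3
  S219 vs S229: 2
  S219 vs S26: 6
  S146 vs S229: 5
  S146 vs S26: 7
  S229 vs S26: 8
The smallest is 2, between S219 and S229.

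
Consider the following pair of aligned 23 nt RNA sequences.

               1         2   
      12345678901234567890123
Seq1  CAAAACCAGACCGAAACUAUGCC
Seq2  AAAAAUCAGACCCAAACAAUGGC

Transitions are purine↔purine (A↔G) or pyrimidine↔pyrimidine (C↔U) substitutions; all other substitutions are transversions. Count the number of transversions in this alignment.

The sequences differ at positions 1 (C/A, transversion), 6 (C/U, transition), 13 (G/C, transversion), 18 (U/A, transversion), 22 (C/G, transversion).
Of the 5 differences, 1 transition and 4 transversions, so the answer is 4.

4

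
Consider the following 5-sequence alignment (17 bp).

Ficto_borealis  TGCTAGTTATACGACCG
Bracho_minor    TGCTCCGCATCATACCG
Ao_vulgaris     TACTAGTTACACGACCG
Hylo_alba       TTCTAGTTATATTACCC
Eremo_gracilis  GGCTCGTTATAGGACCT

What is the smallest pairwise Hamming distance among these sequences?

2

Pairwise Hamming distances:
  Ficto_borealis vs Bracho_minor: 7
  Ficto_borealis vs Ao_vulgaris: 2
  Ficto_borealis vs Hylo_alba: 4
  Ficto_borealis vs Eremo_gracilis: 4
  Bracho_minor vs Ao_vulgaris: 9
  Bracho_minor vs Hylo_alba: 8
  Bracho_minor vs Eremo_gracilis: 8
  Ao_vulgaris vs Hylo_alba: 5
  Ao_vulgaris vs Eremo_gracilis: 6
  Hylo_alba vs Eremo_gracilis: 6
The smallest is 2, between Ficto_borealis and Ao_vulgaris.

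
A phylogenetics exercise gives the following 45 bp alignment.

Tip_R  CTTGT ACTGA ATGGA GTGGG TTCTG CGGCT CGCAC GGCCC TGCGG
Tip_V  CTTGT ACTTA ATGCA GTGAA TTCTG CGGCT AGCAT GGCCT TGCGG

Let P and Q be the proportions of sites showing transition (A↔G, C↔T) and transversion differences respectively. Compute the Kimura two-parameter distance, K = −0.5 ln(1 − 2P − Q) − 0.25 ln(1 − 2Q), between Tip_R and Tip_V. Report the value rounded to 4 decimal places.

0.1759

The sequences differ at positions 9 (G/T, transversion), 14 (G/C, transversion), 19 (G/A, transition), 20 (G/A, transition), 31 (C/A, transversion), 35 (C/T, transition), 40 (C/T, transition).
Of the 7 differences, 4 transitions and 3 transversions over 45 sites: P = 4/45 = 0.088889, Q = 3/45 = 0.066667.
d = −0.5·ln(0.755555) − 0.25·ln(0.866666) = −0.5·(-0.280303) − 0.25·(-0.143102) = 0.1759.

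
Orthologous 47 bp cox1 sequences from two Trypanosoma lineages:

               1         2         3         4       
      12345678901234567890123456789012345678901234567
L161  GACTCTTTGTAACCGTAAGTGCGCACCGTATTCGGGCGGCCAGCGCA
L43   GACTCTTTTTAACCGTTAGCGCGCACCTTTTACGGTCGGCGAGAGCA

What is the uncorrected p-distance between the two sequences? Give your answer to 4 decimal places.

0.1915

Mismatches occur at site 9 (G/T), site 17 (A/T), site 20 (T/C), site 28 (G/T), site 30 (A/T), site 32 (T/A), site 36 (G/T), site 41 (C/G), site 44 (C/A).
There are 9 differences over 47 sites, so p = 9/47 = 0.1915.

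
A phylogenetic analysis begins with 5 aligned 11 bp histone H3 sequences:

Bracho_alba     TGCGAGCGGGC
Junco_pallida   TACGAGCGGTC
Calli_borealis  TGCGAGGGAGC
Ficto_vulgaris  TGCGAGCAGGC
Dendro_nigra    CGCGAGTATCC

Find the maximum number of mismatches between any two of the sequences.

6

Pairwise Hamming distances:
  Bracho_alba vs Junco_pallida: 2
  Bracho_alba vs Calli_borealis: 2
  Bracho_alba vs Ficto_vulgaris: 1
  Bracho_alba vs Dendro_nigra: 5
  Junco_pallida vs Calli_borealis: 4
  Junco_pallida vs Ficto_vulgaris: 3
  Junco_pallida vs Dendro_nigra: 6
  Calli_borealis vs Ficto_vulgaris: 3
  Calli_borealis vs Dendro_nigra: 5
  Ficto_vulgaris vs Dendro_nigra: 4
The largest is 6, between Junco_pallida and Dendro_nigra.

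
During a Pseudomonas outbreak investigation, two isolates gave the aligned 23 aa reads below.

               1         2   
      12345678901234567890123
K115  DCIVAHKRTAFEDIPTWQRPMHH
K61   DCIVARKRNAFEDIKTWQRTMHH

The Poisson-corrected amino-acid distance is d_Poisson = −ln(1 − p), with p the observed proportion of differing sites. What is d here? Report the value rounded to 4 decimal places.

Mismatches occur at site 6 (H/R), site 9 (T/N), site 15 (P/K), site 20 (P/T).
p = 4/23 = 0.173913.
d = −ln(1 − 0.173913) = −ln(0.826087) = 0.1911.

0.1911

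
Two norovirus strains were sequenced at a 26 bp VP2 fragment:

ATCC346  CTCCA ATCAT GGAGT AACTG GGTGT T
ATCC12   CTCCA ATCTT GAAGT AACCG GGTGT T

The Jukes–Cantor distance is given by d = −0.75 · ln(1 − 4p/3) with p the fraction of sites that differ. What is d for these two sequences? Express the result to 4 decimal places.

0.1253

Mismatches occur at site 9 (A↔T), site 12 (G↔A), site 19 (T↔C).
p = 3/26 = 0.115385.
d = −0.75 · ln(1 − (4/3)·0.115385) = −0.75 · ln(0.846153) = −0.75 · (-0.167055) = 0.1253.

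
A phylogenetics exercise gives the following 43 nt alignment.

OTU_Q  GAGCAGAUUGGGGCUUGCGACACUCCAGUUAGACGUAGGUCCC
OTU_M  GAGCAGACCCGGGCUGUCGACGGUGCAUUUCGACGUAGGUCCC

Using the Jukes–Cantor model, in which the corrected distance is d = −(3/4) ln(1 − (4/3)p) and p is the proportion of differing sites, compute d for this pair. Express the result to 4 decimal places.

0.2784

Mismatches occur at site 8 (U/C), site 9 (U/C), site 10 (G/C), site 16 (U/G), site 17 (G/U), site 22 (A/G), site 23 (C/G), site 25 (C/G), site 28 (G/U), site 31 (A/C).
p = 10/43 = 0.232558.
d = −0.75 · ln(1 − (4/3)·0.232558) = −0.75 · ln(0.689923) = −0.75 · (-0.371175) = 0.2784.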